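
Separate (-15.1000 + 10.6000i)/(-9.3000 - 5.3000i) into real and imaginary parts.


Multiply by conjugate: (-15.1000 + 10.6000i)(-9.3000 + 5.3000i) / ((-9.3)^2 + (-5.3)^2)
Numerator real = -15.1*(-9.3) + 10.6*(-5.3) = 84.25
Numerator imag = 10.6*(-9.3) - (-15.1)*(-5.3) = -178.61
Denominator = 114.58
Re(z) = 84.25/114.58 = 0.7353
Im(z) = -178.61/114.58 = -1.5588

Re(z) = 0.7353, Im(z) = -1.5588


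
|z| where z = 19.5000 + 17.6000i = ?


|z| = sqrt(19.5^2 + 17.6^2) = sqrt(380.25 + 309.76) = sqrt(690.01) = 26.2680

|z| = 26.2680


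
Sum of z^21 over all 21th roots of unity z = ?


The roots are w_k = w^k with w = e^(2*pi*i/21), and (w^k)^21 = (w^21)^k.
So S = 1 + u + u^2 + ... + u^(20) with u = w^21.
21 = 1*21 + 0, so 21 is a multiple of 21 and u = (w^21)^1 = 1.
Every one of the 21 terms equals 1: S = 21

S = 21


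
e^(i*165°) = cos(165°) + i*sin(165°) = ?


cos(165°) = -0.9659
sin(165°) = 0.2588

e^(i*165°) = -0.9659 + 0.2588i


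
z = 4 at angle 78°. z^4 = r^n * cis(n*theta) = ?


r^4 = 4^4 = 256
n*theta = 4*78° = 312° = 312° (mod 360)
a = 256*cos(312°) = 171.2974
b = 256*sin(312°) = -190.2451

256 cis(312°) = 171.2974 - 190.2451i


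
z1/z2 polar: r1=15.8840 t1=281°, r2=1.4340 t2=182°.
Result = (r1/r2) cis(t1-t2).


r = 15.8840 / 1.4340 = 11.0767
theta = 281° - 182° = 99° = 99° (mod 360)

11.0767 cis(99°)


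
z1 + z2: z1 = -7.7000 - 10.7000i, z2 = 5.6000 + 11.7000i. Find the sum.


Real: -7.7 + 5.6 = -2.1
Imag: -10.7 + 11.7 = 1

-2.1000 + i


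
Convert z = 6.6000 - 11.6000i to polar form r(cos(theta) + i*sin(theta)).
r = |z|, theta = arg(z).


r = sqrt(43.56+134.56) = sqrt(178.12) = 13.3462
theta = atan2(-11.6, 6.6) = -60.3616 degrees

r = 13.3462, theta = -60.3616 degrees


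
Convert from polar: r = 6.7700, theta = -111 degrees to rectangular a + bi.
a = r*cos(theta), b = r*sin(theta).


a = 6.7700*cos(-111°) = 6.7700*(-0.35837) = -2.4262
b = 6.7700*sin(-111°) = 6.7700*(-0.93358) = -6.3203

-2.4262 - 6.3203i


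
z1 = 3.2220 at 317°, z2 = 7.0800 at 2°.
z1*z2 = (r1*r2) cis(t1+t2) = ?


r = 3.2220 * 7.0800 = 22.8118
theta = 317° + 2° = 319° = 319° (mod 360)

22.8118 cis(319°)


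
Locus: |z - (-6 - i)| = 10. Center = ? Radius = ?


|z - z0| = r is a circle with center z0 and radius r.
Center = (-6, -1), radius = 10

Circle with center (-6, -1) and radius 10


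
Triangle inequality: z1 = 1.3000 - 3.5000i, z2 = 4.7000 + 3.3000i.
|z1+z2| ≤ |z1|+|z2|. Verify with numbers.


|z1| = sqrt(1.3^2 + (-3.5)^2) = sqrt(13.94) = 3.7336
|z2| = sqrt(4.7^2 + 3.3^2) = sqrt(32.98) = 5.7428
z1+z2 = 6.0000 - 0.2000i
|z1+z2| = sqrt(36.04) = 6.0033
|z1|+|z2| = 3.7336 + 5.7428 = 9.4764

|z1+z2| = 6.0033 ≤ |z1|+|z2| = 9.4764 (verified)


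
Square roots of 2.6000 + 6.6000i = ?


|z| = sqrt(6.76+43.56) = 7.0937
sqrt((|z|+a)/2) = sqrt((7.0937+2.6)/2) = sqrt(4.8468) = 2.2016
sqrt((|z|-a)/2) = sqrt((7.0937-2.6)/2) = sqrt(2.2468) = 1.4989

±(2.2016 + 1.4989i) i.e. 2.2016 + 1.4989i and -2.2016 - 1.4989i


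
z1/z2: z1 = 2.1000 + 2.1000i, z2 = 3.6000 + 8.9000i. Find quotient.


Conjugate of z2 = 3.6000 - 8.9000i
Numerator: (2.1000 + 2.1000i)(3.6000 - 8.9000i) = 26.2500 - 11.1300i
Denominator: 3.6^2 + 8.9^2 = 92.17
Result = (26.2500 - 11.1300i)/92.17

0.2848 - 0.1208i


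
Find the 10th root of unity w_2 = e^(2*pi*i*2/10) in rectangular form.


Angle = 360*2/10 = 72°
a = cos(72°) = 0.3090
b = sin(72°) = 0.9511

0.3090 + 0.9511i


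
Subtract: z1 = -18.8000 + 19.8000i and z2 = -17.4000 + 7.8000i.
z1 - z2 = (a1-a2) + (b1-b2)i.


Real: -18.8 + 17.4 = -1.4
Imag: 19.8 - 7.8 = 12

-1.4000 + 12.0000i


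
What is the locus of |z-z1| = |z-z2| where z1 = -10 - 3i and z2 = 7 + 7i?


Equal distances means the locus is the perpendicular bisector of z1 and z2.
Midpoint = ((-10+7)/2, (-3+7)/2) = (-1.5000, 2.0000)

Perpendicular bisector through (-1.5000, 2.0000)


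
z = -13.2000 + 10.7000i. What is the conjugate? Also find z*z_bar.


z_bar = -13.2000 - 10.7000i
z*z_bar = (-13.2)^2 + 10.7^2 = 174.24 + 114.49 = 288.73

z_bar = -13.2000 - 10.7000i, z*z_bar = 288.73


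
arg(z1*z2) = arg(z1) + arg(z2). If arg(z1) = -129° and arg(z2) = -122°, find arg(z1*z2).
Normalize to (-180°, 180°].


arg(z1*z2) = -129° - 122° = -251°
Normalized to (-180°, 180°]: 109°

109°


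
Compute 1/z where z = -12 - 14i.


|z|^2 = 144+196 = 340
1/z = (-12 + 14i)/340

1/z = -0.0353 + 0.0412i


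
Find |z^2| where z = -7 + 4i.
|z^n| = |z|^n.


|z| = sqrt(49+16) = sqrt(65) = 8.0623
|z^2| = |z|^2 = (sqrt(65))^2 = 65

|z^2| = 65


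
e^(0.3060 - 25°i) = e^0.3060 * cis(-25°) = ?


e^0.3060 = 1.35798
cos(-25°) = 0.9063
sin(-25°) = -0.4226
Real = 1.35798*0.9063 = 1.2307
Imag = 1.35798*(-0.4226) = -0.5739

1.2307 - 0.5739i


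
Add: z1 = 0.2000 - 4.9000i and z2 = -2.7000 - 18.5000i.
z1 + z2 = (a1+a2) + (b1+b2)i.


Real: 0.2 - 2.7 = -2.5
Imag: -4.9 - 18.5 = -23.4

-2.5000 - 23.4000i


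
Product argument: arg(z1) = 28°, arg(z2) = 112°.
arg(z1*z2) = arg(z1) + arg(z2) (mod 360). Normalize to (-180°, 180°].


arg(z1*z2) = 28° + 112° = 140°
Normalized to (-180°, 180°]: 140°

140°


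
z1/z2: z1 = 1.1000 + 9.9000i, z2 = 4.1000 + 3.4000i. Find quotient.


Conjugate of z2 = 4.1000 - 3.4000i
Numerator: (1.1000 + 9.9000i)(4.1000 - 3.4000i) = 38.1700 + 36.8500i
Denominator: 4.1^2 + 3.4^2 = 28.37
Result = (38.1700 + 36.8500i)/28.37

1.3454 + 1.2989i


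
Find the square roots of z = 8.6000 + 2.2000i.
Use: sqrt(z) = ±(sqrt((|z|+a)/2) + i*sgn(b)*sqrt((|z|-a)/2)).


|z| = sqrt(73.96+4.84) = 8.8769
sqrt((|z|+a)/2) = sqrt((8.8769+8.6)/2) = sqrt(8.7385) = 2.9561
sqrt((|z|-a)/2) = sqrt((8.8769-8.6)/2) = sqrt(0.1385) = 0.3721

±(2.9561 + 0.3721i) i.e. 2.9561 + 0.3721i and -2.9561 - 0.3721i


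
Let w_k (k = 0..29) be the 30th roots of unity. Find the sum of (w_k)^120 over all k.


The roots are w_k = w^k with w = e^(2*pi*i/30), and (w^k)^120 = (w^120)^k.
So S = 1 + u + u^2 + ... + u^(29) with u = w^120.
120 = 4*30 + 0, so 120 is a multiple of 30 and u = (w^30)^4 = 1.
Every one of the 30 terms equals 1: S = 30

S = 30


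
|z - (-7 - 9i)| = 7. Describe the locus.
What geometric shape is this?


|z - z0| = r is a circle with center z0 and radius r.
Center = (-7, -9), radius = 7

Circle with center (-7, -9) and radius 7


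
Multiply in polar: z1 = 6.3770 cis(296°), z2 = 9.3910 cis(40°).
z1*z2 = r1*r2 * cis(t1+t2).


r = 6.3770 * 9.3910 = 59.8864
theta = 296° + 40° = 336° = 336° (mod 360)

59.8864 cis(336°)


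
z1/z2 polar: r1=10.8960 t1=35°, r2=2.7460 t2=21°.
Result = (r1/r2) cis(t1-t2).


r = 10.8960 / 2.7460 = 3.9680
theta = 35° - 21° = 14° = 14° (mod 360)

3.9680 cis(14°)


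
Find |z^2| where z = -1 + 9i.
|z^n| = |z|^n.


|z| = sqrt(1+81) = sqrt(82) = 9.0554
|z^2| = |z|^2 = (sqrt(82))^2 = 82

|z^2| = 82


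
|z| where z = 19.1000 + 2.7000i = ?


|z| = sqrt(19.1^2 + 2.7^2) = sqrt(364.81 + 7.29) = sqrt(372.1) = 19.2899

|z| = 19.2899


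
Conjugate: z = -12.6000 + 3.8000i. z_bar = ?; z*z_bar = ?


z_bar = -12.6000 - 3.8000i
z*z_bar = (-12.6)^2 + 3.8^2 = 158.76 + 14.44 = 173.2

z_bar = -12.6000 - 3.8000i, z*z_bar = 173.2


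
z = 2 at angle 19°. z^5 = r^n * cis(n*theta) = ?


r^5 = 2^5 = 32
n*theta = 5*19° = 95° = 95° (mod 360)
a = 32*cos(95°) = -2.7890
b = 32*sin(95°) = 31.8782

32 cis(95°) = -2.7890 + 31.8782i


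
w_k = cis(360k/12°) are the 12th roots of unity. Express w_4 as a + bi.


Angle = 360*4/12 = 120°
a = cos(120°) = -0.5000
b = sin(120°) = 0.8660

-0.5000 + 0.8660i


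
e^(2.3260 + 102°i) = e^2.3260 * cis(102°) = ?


e^2.3260 = 10.2369
cos(102°) = -0.20791
sin(102°) = 0.97815
Real = 10.2369*(-0.20791) = -2.1284
Imag = 10.2369*0.97815 = 10.0132

-2.1284 + 10.0132i


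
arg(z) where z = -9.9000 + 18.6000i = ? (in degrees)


Re = -9.9, Im = 18.6
arg = atan2(18.6, -9.9) = 118.0245 degrees

arg(z) = 118.0245 degrees


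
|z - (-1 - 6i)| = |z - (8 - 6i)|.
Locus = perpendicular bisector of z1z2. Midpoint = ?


Equal distances means the locus is the perpendicular bisector of z1 and z2.
Midpoint = ((-1+8)/2, (-6+(-6))/2) = (3.5000, -6.0000)

Perpendicular bisector through (3.5000, -6.0000)


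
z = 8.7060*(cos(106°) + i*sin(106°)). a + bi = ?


a = 8.7060*cos(106°) = 8.7060*(-0.27564) = -2.3997
b = 8.7060*sin(106°) = 8.7060*0.96126 = 8.3687

-2.3997 + 8.3687i


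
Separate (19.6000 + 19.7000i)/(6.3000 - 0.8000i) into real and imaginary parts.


Multiply by conjugate: (19.6000 + 19.7000i)(6.3000 + 0.8000i) / (6.3^2 + (-0.8)^2)
Numerator real = 19.6*6.3 + 19.7*(-0.8) = 107.72
Numerator imag = 19.7*6.3 - 19.6*(-0.8) = 139.79
Denominator = 40.33
Re(z) = 107.72/40.33 = 2.6710
Im(z) = 139.79/40.33 = 3.4662

Re(z) = 2.6710, Im(z) = 3.4662


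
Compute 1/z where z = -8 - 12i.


|z|^2 = 64+144 = 208
1/z = (-8 + 12i)/208

1/z = -0.0385 + 0.0577i


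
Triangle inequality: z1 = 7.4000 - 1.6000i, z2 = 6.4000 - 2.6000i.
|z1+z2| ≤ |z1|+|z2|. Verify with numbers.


|z1| = sqrt(7.4^2 + (-1.6)^2) = sqrt(57.32) = 7.5710
|z2| = sqrt(6.4^2 + (-2.6)^2) = sqrt(47.72) = 6.9080
z1+z2 = 13.8000 - 4.2000i
|z1+z2| = sqrt(208.08) = 14.4250
|z1|+|z2| = 7.5710 + 6.9080 = 14.4790

|z1+z2| = 14.4250 ≤ |z1|+|z2| = 14.4790 (verified)


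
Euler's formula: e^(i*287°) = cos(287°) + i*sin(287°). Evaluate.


cos(287°) = 0.2924
sin(287°) = -0.9563

e^(i*287°) = 0.2924 - 0.9563i


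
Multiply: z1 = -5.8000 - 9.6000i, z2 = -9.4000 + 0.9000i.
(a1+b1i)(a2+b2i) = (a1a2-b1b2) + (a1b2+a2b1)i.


Real = -5.8*(-9.4) - (-9.6)*0.9 = 54.52 - (-8.64) = 63.16
Imag = -5.8*0.9 - (9.4)*(-9.6) = -5.22 + 90.24 = 85.02

63.1600 + 85.0200i


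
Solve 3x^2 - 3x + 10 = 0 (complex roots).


disc = (-3)^2 - 4*3*10 = 9 - 120 = -111
sqrt(|disc|) = sqrt(111) = 10.5357
Real part = 3/(2*3) = 0.5000
Imag part = 10.5357/(2*3) = 1.7559

0.5000 ± 1.7559i


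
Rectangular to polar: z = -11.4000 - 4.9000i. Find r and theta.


r = sqrt(129.96+24.01) = sqrt(153.97) = 12.4085
theta = atan2(-4.9, -11.4) = -156.7408 degrees

r = 12.4085, theta = -156.7408 degrees


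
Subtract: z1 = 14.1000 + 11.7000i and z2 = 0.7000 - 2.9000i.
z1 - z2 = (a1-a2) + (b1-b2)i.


Real: 14.1 - 0.7 = 13.4
Imag: 11.7 + 2.9 = 14.6

13.4000 + 14.6000i


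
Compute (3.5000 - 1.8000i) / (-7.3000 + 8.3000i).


Conjugate of z2 = -7.3000 - 8.3000i
Numerator: (3.5000 - 1.8000i)(-7.3000 - 8.3000i) = -40.4900 - 15.9100i
Denominator: (-7.3)^2 + 8.3^2 = 122.18
Result = (-40.4900 - 15.9100i)/122.18

-0.3314 - 0.1302i


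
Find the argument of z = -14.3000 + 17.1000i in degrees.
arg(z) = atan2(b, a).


Re = -14.3, Im = 17.1
arg = atan2(17.1, -14.3) = 129.9043 degrees

arg(z) = 129.9043 degrees


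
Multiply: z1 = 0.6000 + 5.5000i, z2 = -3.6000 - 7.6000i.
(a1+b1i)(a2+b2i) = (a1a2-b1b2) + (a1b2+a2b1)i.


Real = 0.6*(-3.6) - 5.5*(-7.6) = -2.16 - (-41.8) = 39.64
Imag = 0.6*(-7.6) - (3.6)*5.5 = -4.56 - (19.8) = -24.36

39.6400 - 24.3600i


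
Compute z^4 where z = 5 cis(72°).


r^4 = 5^4 = 625
n*theta = 4*72° = 288° = 288° (mod 360)
a = 625*cos(288°) = 193.1356
b = 625*sin(288°) = -594.4103

625 cis(288°) = 193.1356 - 594.4103i


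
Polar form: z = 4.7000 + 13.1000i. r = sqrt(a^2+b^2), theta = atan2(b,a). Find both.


r = sqrt(22.09+171.61) = sqrt(193.7) = 13.9176
theta = atan2(13.1, 4.7) = 70.2631 degrees

r = 13.9176, theta = 70.2631 degrees


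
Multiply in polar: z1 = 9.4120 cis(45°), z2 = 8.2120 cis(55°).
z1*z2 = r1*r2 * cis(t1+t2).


r = 9.4120 * 8.2120 = 77.2913
theta = 45° + 55° = 100° = 100° (mod 360)

77.2913 cis(100°)


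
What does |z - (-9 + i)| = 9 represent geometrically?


|z - z0| = r is a circle with center z0 and radius r.
Center = (-9, 1), radius = 9

Circle with center (-9, 1) and radius 9


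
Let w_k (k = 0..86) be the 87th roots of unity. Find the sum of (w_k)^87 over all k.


The roots are w_k = w^k with w = e^(2*pi*i/87), and (w^k)^87 = (w^87)^k.
So S = 1 + u + u^2 + ... + u^(86) with u = w^87.
87 = 1*87 + 0, so 87 is a multiple of 87 and u = (w^87)^1 = 1.
Every one of the 87 terms equals 1: S = 87

S = 87


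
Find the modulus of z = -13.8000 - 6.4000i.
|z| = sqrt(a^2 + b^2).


|z| = sqrt((-13.8)^2 + (-6.4)^2) = sqrt(190.44 + 40.96) = sqrt(231.4) = 15.2118

|z| = 15.2118


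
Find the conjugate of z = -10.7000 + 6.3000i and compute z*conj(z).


z_bar = -10.7000 - 6.3000i
z*z_bar = (-10.7)^2 + 6.3^2 = 114.49 + 39.69 = 154.18

z_bar = -10.7000 - 6.3000i, z*z_bar = 154.18


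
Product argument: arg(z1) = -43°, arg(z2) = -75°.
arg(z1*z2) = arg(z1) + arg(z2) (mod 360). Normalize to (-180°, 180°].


arg(z1*z2) = -43° - 75° = -118°
Normalized to (-180°, 180°]: -118°

-118°


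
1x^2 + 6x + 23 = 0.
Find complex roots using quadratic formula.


disc = 6^2 - 4*1*23 = 36 - 92 = -56
sqrt(|disc|) = sqrt(56) = 7.4833
Real part = -6/(2*1) = -3.0000
Imag part = 7.4833/(2*1) = 3.7417

-3.0000 ± 3.7417i


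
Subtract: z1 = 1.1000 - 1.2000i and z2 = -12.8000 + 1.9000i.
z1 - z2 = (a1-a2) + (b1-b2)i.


Real: 1.1 + 12.8 = 13.9
Imag: -1.2 - 1.9 = -3.1

13.9000 - 3.1000i


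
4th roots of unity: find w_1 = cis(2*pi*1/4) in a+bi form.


Angle = 360*1/4 = 90°
a = cos(90°) = 0
b = sin(90°) = 1.0000

0 + 1.0000i


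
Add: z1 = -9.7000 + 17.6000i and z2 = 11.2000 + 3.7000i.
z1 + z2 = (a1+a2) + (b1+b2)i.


Real: -9.7 + 11.2 = 1.5
Imag: 17.6 + 3.7 = 21.3

1.5000 + 21.3000i


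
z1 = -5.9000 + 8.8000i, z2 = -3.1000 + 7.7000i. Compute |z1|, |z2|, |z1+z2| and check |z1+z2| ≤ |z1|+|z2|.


|z1| = sqrt((-5.9)^2 + 8.8^2) = sqrt(112.25) = 10.5948
|z2| = sqrt((-3.1)^2 + 7.7^2) = sqrt(68.9) = 8.3006
z1+z2 = -9.0000 + 16.5000i
|z1+z2| = sqrt(353.25) = 18.7949
|z1|+|z2| = 10.5948 + 8.3006 = 18.8954

|z1+z2| = 18.7949 ≤ |z1|+|z2| = 18.8954 (verified)


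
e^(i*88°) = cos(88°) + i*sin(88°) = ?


cos(88°) = 0.0349
sin(88°) = 0.9994

e^(i*88°) = 0.0349 + 0.9994i


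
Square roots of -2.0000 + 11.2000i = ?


|z| = sqrt(4+125.44) = 11.3772
sqrt((|z|+a)/2) = sqrt((11.3772+(-2))/2) = sqrt(4.6886) = 2.1653
sqrt((|z|-a)/2) = sqrt((11.3772-(-2))/2) = sqrt(6.6886) = 2.5862

±(2.1653 + 2.5862i) i.e. 2.1653 + 2.5862i and -2.1653 - 2.5862i


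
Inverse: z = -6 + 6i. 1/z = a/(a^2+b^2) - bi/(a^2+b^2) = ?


|z|^2 = 36+36 = 72
1/z = (-6 - 6i)/72

1/z = -0.0833 - 0.0833i


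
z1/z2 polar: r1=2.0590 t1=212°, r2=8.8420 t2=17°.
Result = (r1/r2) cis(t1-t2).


r = 2.0590 / 8.8420 = 0.2329
theta = 212° - 17° = 195° = 195° (mod 360)

0.2329 cis(195°)


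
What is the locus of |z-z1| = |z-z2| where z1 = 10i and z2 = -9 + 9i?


Equal distances means the locus is the perpendicular bisector of z1 and z2.
Midpoint = ((0+(-9))/2, (10+9)/2) = (-4.5000, 9.5000)

Perpendicular bisector through (-4.5000, 9.5000)


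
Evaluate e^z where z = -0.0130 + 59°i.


e^-0.0130 = 0.9871
cos(59°) = 0.515
sin(59°) = 0.8572
Real = 0.9871*0.515 = 0.5084
Imag = 0.9871*0.8572 = 0.8461

0.5084 + 0.8461i


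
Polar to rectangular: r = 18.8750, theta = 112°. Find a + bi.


a = 18.8750*cos(112°) = 18.8750*(-0.374607) = -7.0707
b = 18.8750*sin(112°) = 18.8750*0.927184 = 17.5006

-7.0707 + 17.5006i


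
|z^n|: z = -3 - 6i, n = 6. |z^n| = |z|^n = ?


|z| = sqrt(9+36) = sqrt(45) = 6.7082
|z^6| = |z|^6 = (sqrt(45))^6 = 45^3 = 91125

|z^6| = 91125


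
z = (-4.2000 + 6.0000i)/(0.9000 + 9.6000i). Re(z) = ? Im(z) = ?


Multiply by conjugate: (-4.2000 + 6.0000i)(0.9000 - 9.6000i) / (0.9^2 + 9.6^2)
Numerator real = -4.2*0.9 + 6*9.6 = 53.82
Numerator imag = 6*0.9 - (-4.2)*9.6 = 45.72
Denominator = 92.97
Re(z) = 53.82/92.97 = 0.5789
Im(z) = 45.72/92.97 = 0.4918

Re(z) = 0.5789, Im(z) = 0.4918


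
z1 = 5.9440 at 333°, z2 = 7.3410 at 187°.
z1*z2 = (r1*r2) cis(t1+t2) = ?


r = 5.9440 * 7.3410 = 43.6349
theta = 333° + 187° = 520° = 160° (mod 360)

43.6349 cis(160°)


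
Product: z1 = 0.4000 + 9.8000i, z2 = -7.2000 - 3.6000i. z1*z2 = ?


Real = 0.4*(-7.2) - 9.8*(-3.6) = -2.88 - (-35.28) = 32.4
Imag = 0.4*(-3.6) - (7.2)*9.8 = -1.44 - (70.56) = -72

32.4000 - 72.0000i


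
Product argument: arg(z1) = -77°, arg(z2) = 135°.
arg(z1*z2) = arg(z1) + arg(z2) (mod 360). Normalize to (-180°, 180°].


arg(z1*z2) = -77° + 135° = 58°
Normalized to (-180°, 180°]: 58°

58°


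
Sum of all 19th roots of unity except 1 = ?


With w = e^(2*pi*i/19), all 19 of the 19th roots of unity w^0 = 1, w, ..., w^(18) sum to 0: 1 + w + ... + w^(18) = (1 - w^19)/(1 - w) = 0 since w^19 = 1, w ≠ 1.
Removing the root 1: w + w^2 + ... + w^(18) = 0 - 1 = -1

Sum = -1


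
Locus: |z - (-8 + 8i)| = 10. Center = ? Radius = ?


|z - z0| = r is a circle with center z0 and radius r.
Center = (-8, 8), radius = 10

Circle with center (-8, 8) and radius 10


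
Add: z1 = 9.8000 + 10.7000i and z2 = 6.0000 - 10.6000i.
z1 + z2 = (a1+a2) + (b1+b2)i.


Real: 9.8 + 6 = 15.8
Imag: 10.7 - 10.6 = 0.1

15.8000 + 0.1000i


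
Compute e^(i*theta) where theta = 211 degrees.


cos(211°) = -0.8572
sin(211°) = -0.5150

e^(i*211°) = -0.8572 - 0.5150i


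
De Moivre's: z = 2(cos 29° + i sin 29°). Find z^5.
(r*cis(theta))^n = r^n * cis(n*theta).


r^5 = 2^5 = 32
n*theta = 5*29° = 145° = 145° (mod 360)
a = 32*cos(145°) = -26.2129
b = 32*sin(145°) = 18.3544

32 cis(145°) = -26.2129 + 18.3544i


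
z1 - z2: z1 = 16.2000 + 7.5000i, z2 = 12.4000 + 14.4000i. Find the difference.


Real: 16.2 - 12.4 = 3.8
Imag: 7.5 - 14.4 = -6.9

3.8000 - 6.9000i


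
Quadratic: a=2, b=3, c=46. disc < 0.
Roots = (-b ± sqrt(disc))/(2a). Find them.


disc = 3^2 - 4*2*46 = 9 - 368 = -359
sqrt(|disc|) = sqrt(359) = 18.9473
Real part = -3/(2*2) = -0.7500
Imag part = 18.9473/(2*2) = 4.7368

-0.7500 ± 4.7368i


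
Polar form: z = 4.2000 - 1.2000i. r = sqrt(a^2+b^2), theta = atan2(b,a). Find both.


r = sqrt(17.64+1.44) = sqrt(19.08) = 4.3681
theta = atan2(-1.2, 4.2) = -15.9454 degrees

r = 4.3681, theta = -15.9454 degrees


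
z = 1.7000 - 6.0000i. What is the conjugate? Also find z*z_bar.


z_bar = 1.7000 + 6.0000i
z*z_bar = 1.7^2 + (-6)^2 = 2.89 + 36 = 38.89

z_bar = 1.7000 + 6.0000i, z*z_bar = 38.89


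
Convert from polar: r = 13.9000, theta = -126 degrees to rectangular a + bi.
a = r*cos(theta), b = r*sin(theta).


a = 13.9000*cos(-126°) = 13.9000*(-0.587785) = -8.1702
b = 13.9000*sin(-126°) = 13.9000*(-0.809017) = -11.2453

-8.1702 - 11.2453i


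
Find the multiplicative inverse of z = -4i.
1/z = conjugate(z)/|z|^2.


|z|^2 = 0+16 = 16
1/z = (0 + 4i)/16

1/z = 0 + 0.2500i


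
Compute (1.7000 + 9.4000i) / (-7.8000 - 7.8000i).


Conjugate of z2 = -7.8000 + 7.8000i
Numerator: (1.7000 + 9.4000i)(-7.8000 + 7.8000i) = -86.5800 - 60.0600i
Denominator: (-7.8)^2 + (-7.8)^2 = 121.68
Result = (-86.5800 - 60.0600i)/121.68

-0.7115 - 0.4936i


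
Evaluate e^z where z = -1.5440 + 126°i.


e^-1.5440 = 0.2135
cos(126°) = -0.5878
sin(126°) = 0.809
Real = 0.2135*(-0.5878) = -0.1255
Imag = 0.2135*0.809 = 0.1727

-0.1255 + 0.1727i


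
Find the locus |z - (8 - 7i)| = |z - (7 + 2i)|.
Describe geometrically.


Equal distances means the locus is the perpendicular bisector of z1 and z2.
Midpoint = ((8+7)/2, (-7+2)/2) = (7.5000, -2.5000)

Perpendicular bisector through (7.5000, -2.5000)


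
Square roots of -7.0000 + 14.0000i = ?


|z| = sqrt(49+196) = 15.6525
sqrt((|z|+a)/2) = sqrt((15.6525+(-7))/2) = sqrt(4.3262) = 2.0800
sqrt((|z|-a)/2) = sqrt((15.6525-(-7))/2) = sqrt(11.3262) = 3.3654

±(2.0800 + 3.3654i) i.e. 2.0800 + 3.3654i and -2.0800 - 3.3654i


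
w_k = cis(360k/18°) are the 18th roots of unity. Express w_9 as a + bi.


Angle = 360*9/18 = 180°
a = cos(180°) = -1.0000
b = sin(180°) = 0

-1.0000 + 0i


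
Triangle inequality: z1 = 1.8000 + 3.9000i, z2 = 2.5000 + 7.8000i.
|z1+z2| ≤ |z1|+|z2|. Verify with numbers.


|z1| = sqrt(1.8^2 + 3.9^2) = sqrt(18.45) = 4.2953
|z2| = sqrt(2.5^2 + 7.8^2) = sqrt(67.09) = 8.1908
z1+z2 = 4.3000 + 11.7000i
|z1+z2| = sqrt(155.38) = 12.4652
|z1|+|z2| = 4.2953 + 8.1908 = 12.4861

|z1+z2| = 12.4652 ≤ |z1|+|z2| = 12.4861 (verified)


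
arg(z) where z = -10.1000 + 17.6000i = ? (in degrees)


Re = -10.1, Im = 17.6
arg = atan2(17.6, -10.1) = 119.8499 degrees

arg(z) = 119.8499 degrees


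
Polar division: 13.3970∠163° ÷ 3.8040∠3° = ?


r = 13.3970 / 3.8040 = 3.5218
theta = 163° - 3° = 160° = 160° (mod 360)

3.5218 cis(160°)


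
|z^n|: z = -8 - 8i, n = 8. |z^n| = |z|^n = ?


|z| = sqrt(64+64) = sqrt(128) = 11.3137
|z^8| = |z|^8 = (sqrt(128))^8 = 128^4 = 268435456

|z^8| = 268435456


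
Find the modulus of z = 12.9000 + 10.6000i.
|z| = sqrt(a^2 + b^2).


|z| = sqrt(12.9^2 + 10.6^2) = sqrt(166.41 + 112.36) = sqrt(278.77) = 16.6964

|z| = 16.6964


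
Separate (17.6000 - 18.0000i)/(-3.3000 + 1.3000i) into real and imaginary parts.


Multiply by conjugate: (17.6000 - 18.0000i)(-3.3000 - 1.3000i) / ((-3.3)^2 + 1.3^2)
Numerator real = 17.6*(-3.3) - (18)*1.3 = -81.48
Numerator imag = -18*(-3.3) - 17.6*1.3 = 36.52
Denominator = 12.58
Re(z) = -81.48/12.58 = -6.4769
Im(z) = 36.52/12.58 = 2.9030

Re(z) = -6.4769, Im(z) = 2.9030


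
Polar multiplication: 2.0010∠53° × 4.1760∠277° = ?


r = 2.0010 * 4.1760 = 8.3562
theta = 53° + 277° = 330° = 330° (mod 360)

8.3562 cis(330°)


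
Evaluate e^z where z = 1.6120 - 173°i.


e^1.6120 = 5.0128
cos(-173°) = -0.99255
sin(-173°) = -0.12187
Real = 5.0128*(-0.99255) = -4.9755
Imag = 5.0128*(-0.12187) = -0.6109

-4.9755 - 0.6109i


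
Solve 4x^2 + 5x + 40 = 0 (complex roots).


disc = 5^2 - 4*4*40 = 25 - 640 = -615
sqrt(|disc|) = sqrt(615) = 24.7992
Real part = -5/(2*4) = -0.6250
Imag part = 24.7992/(2*4) = 3.0999

-0.6250 ± 3.0999i


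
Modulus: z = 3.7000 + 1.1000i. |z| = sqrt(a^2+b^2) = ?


|z| = sqrt(3.7^2 + 1.1^2) = sqrt(13.69 + 1.21) = sqrt(14.9) = 3.8601

|z| = 3.8601


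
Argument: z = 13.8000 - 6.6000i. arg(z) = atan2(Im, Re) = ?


Re = 13.8, Im = -6.6
arg = atan2(-6.6, 13.8) = -25.5600 degrees

arg(z) = -25.5600 degrees


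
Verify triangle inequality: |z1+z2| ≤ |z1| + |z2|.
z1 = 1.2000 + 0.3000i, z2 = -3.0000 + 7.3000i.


|z1| = sqrt(1.2^2 + 0.3^2) = sqrt(1.53) = 1.2369
|z2| = sqrt((-3)^2 + 7.3^2) = sqrt(62.29) = 7.8924
z1+z2 = -1.8000 + 7.6000i
|z1+z2| = sqrt(61) = 7.8102
|z1|+|z2| = 1.2369 + 7.8924 = 9.1293

|z1+z2| = 7.8102 ≤ |z1|+|z2| = 9.1293 (verified)


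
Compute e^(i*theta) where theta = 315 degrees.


cos(315°) = 0.7071
sin(315°) = -0.7071

e^(i*315°) = 0.7071 - 0.7071i


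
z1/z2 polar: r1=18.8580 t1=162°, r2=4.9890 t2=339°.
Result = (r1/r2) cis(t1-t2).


r = 18.8580 / 4.9890 = 3.7799
theta = 162° - 339° = -177° = 183° (mod 360)

3.7799 cis(183°)


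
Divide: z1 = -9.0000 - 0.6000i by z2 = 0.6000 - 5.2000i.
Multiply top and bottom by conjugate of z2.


Conjugate of z2 = 0.6000 + 5.2000i
Numerator: (-9.0000 - 0.6000i)(0.6000 + 5.2000i) = -2.2800 - 47.1600i
Denominator: 0.6^2 + (-5.2)^2 = 27.4
Result = (-2.2800 - 47.1600i)/27.4

-0.0832 - 1.7212i


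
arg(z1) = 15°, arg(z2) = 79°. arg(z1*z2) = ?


arg(z1*z2) = 15° + 79° = 94°
Normalized to (-180°, 180°]: 94°

94°


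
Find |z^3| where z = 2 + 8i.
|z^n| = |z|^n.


|z| = sqrt(4+64) = sqrt(68) = 8.2462
|z^3| = |z|^3 = (sqrt(68))^3 = 68*sqrt(68)

|z^3| = 68*sqrt(68) ≈ 560.7424


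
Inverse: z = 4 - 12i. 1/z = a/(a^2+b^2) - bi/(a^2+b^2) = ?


|z|^2 = 16+144 = 160
1/z = (4 + 12i)/160

1/z = 0.0250 + 0.0750i


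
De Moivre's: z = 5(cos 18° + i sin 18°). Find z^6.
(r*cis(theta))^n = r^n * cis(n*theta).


r^6 = 5^6 = 15625
n*theta = 6*18° = 108° = 108° (mod 360)
a = 15625*cos(108°) = -4828.3905
b = 15625*sin(108°) = 14860.2581

15625 cis(108°) = -4828.3905 + 14860.2581i


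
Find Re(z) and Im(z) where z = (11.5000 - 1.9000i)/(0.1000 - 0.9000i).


Multiply by conjugate: (11.5000 - 1.9000i)(0.1000 + 0.9000i) / (0.1^2 + (-0.9)^2)
Numerator real = 11.5*0.1 - (1.9)*(-0.9) = 2.86
Numerator imag = -1.9*0.1 - 11.5*(-0.9) = 10.16
Denominator = 0.82
Re(z) = 2.86/0.82 = 3.4878
Im(z) = 10.16/0.82 = 12.3902

Re(z) = 3.4878, Im(z) = 12.3902


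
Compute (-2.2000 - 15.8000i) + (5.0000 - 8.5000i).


Real: -2.2 + 5 = 2.8
Imag: -15.8 - 8.5 = -24.3

2.8000 - 24.3000i


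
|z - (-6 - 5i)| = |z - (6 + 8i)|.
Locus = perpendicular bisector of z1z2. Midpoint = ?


Equal distances means the locus is the perpendicular bisector of z1 and z2.
Midpoint = ((-6+6)/2, (-5+8)/2) = (0, 1.5000)

Perpendicular bisector through (0, 1.5000)


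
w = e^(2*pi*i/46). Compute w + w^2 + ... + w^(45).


With w = e^(2*pi*i/46), all 46 of the 46th roots of unity w^0 = 1, w, ..., w^(45) sum to 0: 1 + w + ... + w^(45) = (1 - w^46)/(1 - w) = 0 since w^46 = 1, w ≠ 1.
Removing the root 1: w + w^2 + ... + w^(45) = 0 - 1 = -1

Sum = -1


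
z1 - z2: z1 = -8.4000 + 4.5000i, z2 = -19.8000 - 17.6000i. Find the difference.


Real: -8.4 + 19.8 = 11.4
Imag: 4.5 + 17.6 = 22.1

11.4000 + 22.1000i


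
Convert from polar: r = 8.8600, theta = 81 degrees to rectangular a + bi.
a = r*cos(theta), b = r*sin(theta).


a = 8.8600*cos(81°) = 8.8600*0.15643 = 1.3860
b = 8.8600*sin(81°) = 8.8600*0.98769 = 8.7509

1.3860 + 8.7509i


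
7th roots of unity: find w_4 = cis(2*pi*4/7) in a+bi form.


Angle = 360*4/7 = 205.7143°
a = cos(205.7143°) = -0.9010
b = sin(205.7143°) = -0.4339

-0.9010 - 0.4339i


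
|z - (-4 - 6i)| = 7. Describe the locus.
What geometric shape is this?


|z - z0| = r is a circle with center z0 and radius r.
Center = (-4, -6), radius = 7

Circle with center (-4, -6) and radius 7


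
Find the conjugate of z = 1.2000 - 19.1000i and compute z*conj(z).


z_bar = 1.2000 + 19.1000i
z*z_bar = 1.2^2 + (-19.1)^2 = 1.44 + 364.81 = 366.25

z_bar = 1.2000 + 19.1000i, z*z_bar = 366.25


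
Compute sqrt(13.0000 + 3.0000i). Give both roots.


|z| = sqrt(169+9) = 13.3417
sqrt((|z|+a)/2) = sqrt((13.3417+13)/2) = sqrt(13.1708) = 3.6292
sqrt((|z|-a)/2) = sqrt((13.3417-13)/2) = sqrt(0.1708) = 0.4133

±(3.6292 + 0.4133i) i.e. 3.6292 + 0.4133i and -3.6292 - 0.4133i


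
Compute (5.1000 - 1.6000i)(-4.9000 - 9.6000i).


Real = 5.1*(-4.9) - (-1.6)*(-9.6) = -24.99 - 15.36 = -40.35
Imag = 5.1*(-9.6) - (4.9)*(-1.6) = -48.96 + 7.84 = -41.12

-40.3500 - 41.1200i


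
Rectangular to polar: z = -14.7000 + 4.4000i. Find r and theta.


r = sqrt(216.09+19.36) = sqrt(235.45) = 15.3444
theta = atan2(4.4, -14.7) = 163.3365 degrees

r = 15.3444, theta = 163.3365 degrees


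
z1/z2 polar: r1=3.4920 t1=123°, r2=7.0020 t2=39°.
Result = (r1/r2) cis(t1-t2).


r = 3.4920 / 7.0020 = 0.4987
theta = 123° - 39° = 84° = 84° (mod 360)

0.4987 cis(84°)


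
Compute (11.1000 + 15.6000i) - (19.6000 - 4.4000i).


Real: 11.1 - 19.6 = -8.5
Imag: 15.6 + 4.4 = 20

-8.5000 + 20.0000i


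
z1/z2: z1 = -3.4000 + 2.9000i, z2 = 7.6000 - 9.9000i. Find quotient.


Conjugate of z2 = 7.6000 + 9.9000i
Numerator: (-3.4000 + 2.9000i)(7.6000 + 9.9000i) = -54.5500 - 11.6200i
Denominator: 7.6^2 + (-9.9)^2 = 155.77
Result = (-54.5500 - 11.6200i)/155.77

-0.3502 - 0.0746i


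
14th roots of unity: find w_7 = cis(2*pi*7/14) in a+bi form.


Angle = 360*7/14 = 180°
a = cos(180°) = -1.0000
b = sin(180°) = 0

-1.0000 + 0i


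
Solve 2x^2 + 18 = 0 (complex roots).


disc = 0^2 - 4*2*18 = 0 - 144 = -144
sqrt(|disc|) = sqrt(144) = 12.0000
Real part = 0/(2*2) = 0
Imag part = 12.0000/(2*2) = 3.0000

0 ± 3.0000i


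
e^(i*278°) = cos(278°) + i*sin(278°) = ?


cos(278°) = 0.1392
sin(278°) = -0.9903

e^(i*278°) = 0.1392 - 0.9903i


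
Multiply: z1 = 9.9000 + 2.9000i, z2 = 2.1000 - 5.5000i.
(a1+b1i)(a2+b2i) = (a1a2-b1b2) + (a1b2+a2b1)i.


Real = 9.9*2.1 - 2.9*(-5.5) = 20.79 - (-15.95) = 36.74
Imag = 9.9*(-5.5) + 2.1*2.9 = -54.45 + 6.09 = -48.36

36.7400 - 48.3600i


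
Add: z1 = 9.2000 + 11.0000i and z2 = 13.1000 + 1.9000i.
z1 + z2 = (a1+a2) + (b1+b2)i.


Real: 9.2 + 13.1 = 22.3
Imag: 11 + 1.9 = 12.9

22.3000 + 12.9000i


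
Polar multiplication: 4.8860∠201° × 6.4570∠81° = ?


r = 4.8860 * 6.4570 = 31.5489
theta = 201° + 81° = 282° = 282° (mod 360)

31.5489 cis(282°)


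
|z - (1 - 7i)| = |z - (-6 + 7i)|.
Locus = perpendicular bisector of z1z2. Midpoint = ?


Equal distances means the locus is the perpendicular bisector of z1 and z2.
Midpoint = ((1+(-6))/2, (-7+7)/2) = (-2.5000, 0)

Perpendicular bisector through (-2.5000, 0)


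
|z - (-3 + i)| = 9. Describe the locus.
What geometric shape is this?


|z - z0| = r is a circle with center z0 and radius r.
Center = (-3, 1), radius = 9

Circle with center (-3, 1) and radius 9


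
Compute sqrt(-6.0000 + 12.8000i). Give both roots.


|z| = sqrt(36+163.84) = 14.1365
sqrt((|z|+a)/2) = sqrt((14.1365+(-6))/2) = sqrt(4.0682) = 2.0170
sqrt((|z|-a)/2) = sqrt((14.1365-(-6))/2) = sqrt(10.0682) = 3.1730

±(2.0170 + 3.1730i) i.e. 2.0170 + 3.1730i and -2.0170 - 3.1730i


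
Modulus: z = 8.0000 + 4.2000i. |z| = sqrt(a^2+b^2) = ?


|z| = sqrt(8^2 + 4.2^2) = sqrt(64 + 17.64) = sqrt(81.64) = 9.0355

|z| = 9.0355


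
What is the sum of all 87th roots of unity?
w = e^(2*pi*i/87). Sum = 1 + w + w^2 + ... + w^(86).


The sum of all 87th roots of unity is 0.
Geometric series: (1 - w^87)/(1 - w) = (1-1)/(1-w) = 0 since w^87 = 1, w ≠ 1.
Alternatively: coefficient of z^86 in z^87 - 1 is 0.

0


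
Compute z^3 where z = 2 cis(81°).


r^3 = 2^3 = 8
n*theta = 3*81° = 243° = 243° (mod 360)
a = 8*cos(243°) = -3.6319
b = 8*sin(243°) = -7.1281

8 cis(243°) = -3.6319 - 7.1281i


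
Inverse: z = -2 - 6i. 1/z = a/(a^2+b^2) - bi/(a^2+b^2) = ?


|z|^2 = 4+36 = 40
1/z = (-2 + 6i)/40

1/z = -0.0500 + 0.1500i


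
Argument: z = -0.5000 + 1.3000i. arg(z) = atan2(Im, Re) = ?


Re = -0.5, Im = 1.3
arg = atan2(1.3, -0.5) = 111.0375 degrees

arg(z) = 111.0375 degrees


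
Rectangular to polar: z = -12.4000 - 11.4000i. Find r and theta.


r = sqrt(153.76+129.96) = sqrt(283.72) = 16.8440
theta = atan2(-11.4, -12.4) = -137.4060 degrees

r = 16.8440, theta = -137.4060 degrees


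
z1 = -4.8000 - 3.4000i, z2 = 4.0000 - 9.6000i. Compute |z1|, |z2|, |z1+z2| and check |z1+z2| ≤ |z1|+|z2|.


|z1| = sqrt((-4.8)^2 + (-3.4)^2) = sqrt(34.6) = 5.8822
|z2| = sqrt(4^2 + (-9.6)^2) = sqrt(108.16) = 10.4000
z1+z2 = -0.8000 - 13.0000i
|z1+z2| = sqrt(169.64) = 13.0246
|z1|+|z2| = 5.8822 + 10.4000 = 16.2822

|z1+z2| = 13.0246 ≤ |z1|+|z2| = 16.2822 (verified)


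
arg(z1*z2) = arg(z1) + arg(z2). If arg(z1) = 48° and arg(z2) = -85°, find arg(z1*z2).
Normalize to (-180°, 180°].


arg(z1*z2) = 48° - 85° = -37°
Normalized to (-180°, 180°]: -37°

-37°


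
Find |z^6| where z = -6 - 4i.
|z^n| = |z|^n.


|z| = sqrt(36+16) = sqrt(52) = 7.2111
|z^6| = |z|^6 = (sqrt(52))^6 = 52^3 = 140608

|z^6| = 140608


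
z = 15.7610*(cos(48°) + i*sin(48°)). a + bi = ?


a = 15.7610*cos(48°) = 15.7610*0.66913 = 10.5462
b = 15.7610*sin(48°) = 15.7610*0.743145 = 11.7127

10.5462 + 11.7127i


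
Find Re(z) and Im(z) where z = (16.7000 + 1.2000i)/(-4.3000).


Multiply by conjugate: (16.7000 + 1.2000i)(-4.3000) / ((-4.3)^2 + 0^2)
Numerator real = 16.7*(-4.3) + 1.2*0 = -71.81
Numerator imag = 1.2*(-4.3) - 16.7*0 = -5.16
Denominator = 18.49
Re(z) = -71.81/18.49 = -3.8837
Im(z) = -5.16/18.49 = -0.2791

Re(z) = -3.8837, Im(z) = -0.2791


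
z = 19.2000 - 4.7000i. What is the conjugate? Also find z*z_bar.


z_bar = 19.2000 + 4.7000i
z*z_bar = 19.2^2 + (-4.7)^2 = 368.64 + 22.09 = 390.73

z_bar = 19.2000 + 4.7000i, z*z_bar = 390.73


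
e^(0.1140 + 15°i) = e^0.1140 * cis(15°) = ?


e^0.1140 = 1.1208
cos(15°) = 0.9659
sin(15°) = 0.2588
Real = 1.1208*0.9659 = 1.0826
Imag = 1.1208*0.2588 = 0.2901

1.0826 + 0.2901i


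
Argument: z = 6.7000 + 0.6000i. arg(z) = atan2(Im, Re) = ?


Re = 6.7, Im = 0.6
arg = atan2(0.6, 6.7) = 5.1173 degrees

arg(z) = 5.1173 degrees


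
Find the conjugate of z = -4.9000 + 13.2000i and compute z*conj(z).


z_bar = -4.9000 - 13.2000i
z*z_bar = (-4.9)^2 + 13.2^2 = 24.01 + 174.24 = 198.25

z_bar = -4.9000 - 13.2000i, z*z_bar = 198.25


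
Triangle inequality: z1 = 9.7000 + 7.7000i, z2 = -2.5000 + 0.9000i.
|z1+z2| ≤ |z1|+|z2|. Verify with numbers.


|z1| = sqrt(9.7^2 + 7.7^2) = sqrt(153.38) = 12.3847
|z2| = sqrt((-2.5)^2 + 0.9^2) = sqrt(7.06) = 2.6571
z1+z2 = 7.2000 + 8.6000i
|z1+z2| = sqrt(125.8) = 11.2161
|z1|+|z2| = 12.3847 + 2.6571 = 15.0418

|z1+z2| = 11.2161 ≤ |z1|+|z2| = 15.0418 (verified)


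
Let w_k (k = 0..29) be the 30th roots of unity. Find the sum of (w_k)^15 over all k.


The roots are w_k = w^k with w = e^(2*pi*i/30), and (w^k)^15 = (w^15)^k.
So S = 1 + u + u^2 + ... + u^(29) with u = w^15.
15 = 0*30 + 15, so 15 is not a multiple of 30: u = w^15 ≠ 1 (w is a primitive 30th root), while u^30 = (w^30)^15 = 1.
Geometric series: S = (1 - u^30)/(1 - u) = (1 - 1)/(1 - u) = 0

S = 0


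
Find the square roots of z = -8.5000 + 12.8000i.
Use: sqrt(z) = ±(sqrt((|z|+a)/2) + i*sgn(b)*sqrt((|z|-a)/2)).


|z| = sqrt(72.25+163.84) = 15.3652
sqrt((|z|+a)/2) = sqrt((15.3652+(-8.5))/2) = sqrt(3.4326) = 1.8527
sqrt((|z|-a)/2) = sqrt((15.3652-(-8.5))/2) = sqrt(11.9326) = 3.4544

±(1.8527 + 3.4544i) i.e. 1.8527 + 3.4544i and -1.8527 - 3.4544i


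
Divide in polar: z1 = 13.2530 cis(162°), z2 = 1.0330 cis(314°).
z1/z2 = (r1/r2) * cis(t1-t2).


r = 13.2530 / 1.0330 = 12.8296
theta = 162° - 314° = -152° = 208° (mod 360)

12.8296 cis(208°)


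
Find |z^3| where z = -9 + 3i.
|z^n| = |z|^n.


|z| = sqrt(81+9) = sqrt(90) = 9.4868
|z^3| = |z|^3 = (sqrt(90))^3 = 90*sqrt(90)

|z^3| = 90*sqrt(90) ≈ 853.8150


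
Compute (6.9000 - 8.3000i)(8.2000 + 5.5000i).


Real = 6.9*8.2 - (-8.3)*5.5 = 56.58 - (-45.65) = 102.23
Imag = 6.9*5.5 + 8.2*(-8.3) = 37.95 - (68.06) = -30.11

102.2300 - 30.1100i


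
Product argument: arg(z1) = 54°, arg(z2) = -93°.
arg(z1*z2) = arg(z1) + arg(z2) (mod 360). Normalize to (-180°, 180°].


arg(z1*z2) = 54° - 93° = -39°
Normalized to (-180°, 180°]: -39°

-39°


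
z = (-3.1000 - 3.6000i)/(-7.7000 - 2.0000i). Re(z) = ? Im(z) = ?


Multiply by conjugate: (-3.1000 - 3.6000i)(-7.7000 + 2.0000i) / ((-7.7)^2 + (-2)^2)
Numerator real = -3.1*(-7.7) - (3.6)*(-2) = 31.07
Numerator imag = -3.6*(-7.7) - (-3.1)*(-2) = 21.52
Denominator = 63.29
Re(z) = 31.07/63.29 = 0.4909
Im(z) = 21.52/63.29 = 0.3400

Re(z) = 0.4909, Im(z) = 0.3400


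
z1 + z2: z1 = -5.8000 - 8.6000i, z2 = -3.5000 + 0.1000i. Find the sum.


Real: -5.8 - 3.5 = -9.3
Imag: -8.6 + 0.1 = -8.5

-9.3000 - 8.5000i


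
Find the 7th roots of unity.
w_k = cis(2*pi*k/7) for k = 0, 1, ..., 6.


The 7th roots of unity are cis(360k/7°) for k=0..6
Angle step = 360/7 = 51.4286°
Primitive root: cis(51.4286°)
Primitive root = 0.6235 + 0.7818i

7 roots at angles: 0°, 51.4286°, 102.8571°, 154.2857°, 205.7143°, 257.1429°, 308.5714°


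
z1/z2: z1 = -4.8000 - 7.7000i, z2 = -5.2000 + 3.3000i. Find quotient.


Conjugate of z2 = -5.2000 - 3.3000i
Numerator: (-4.8000 - 7.7000i)(-5.2000 - 3.3000i) = -0.4500 + 55.8800i
Denominator: (-5.2)^2 + 3.3^2 = 37.93
Result = (-0.4500 + 55.8800i)/37.93

-0.0119 + 1.4732i


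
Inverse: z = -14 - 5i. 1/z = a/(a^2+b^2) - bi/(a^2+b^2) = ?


|z|^2 = 196+25 = 221
1/z = (-14 + 5i)/221

1/z = -0.0633 + 0.0226i


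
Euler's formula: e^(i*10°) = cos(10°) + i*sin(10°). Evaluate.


cos(10°) = 0.9848
sin(10°) = 0.1736

e^(i*10°) = 0.9848 + 0.1736i


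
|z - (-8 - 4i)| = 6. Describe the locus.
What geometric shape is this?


|z - z0| = r is a circle with center z0 and radius r.
Center = (-8, -4), radius = 6

Circle with center (-8, -4) and radius 6


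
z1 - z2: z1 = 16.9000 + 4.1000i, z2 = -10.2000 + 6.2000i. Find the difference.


Real: 16.9 + 10.2 = 27.1
Imag: 4.1 - 6.2 = -2.1

27.1000 - 2.1000i


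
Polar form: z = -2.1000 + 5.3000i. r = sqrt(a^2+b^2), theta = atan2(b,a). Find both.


r = sqrt(4.41+28.09) = sqrt(32.5) = 5.7009
theta = atan2(5.3, -2.1) = 111.6148 degrees

r = 5.7009, theta = 111.6148 degrees


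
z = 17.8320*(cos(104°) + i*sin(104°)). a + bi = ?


a = 17.8320*cos(104°) = 17.8320*(-0.241922) = -4.3140
b = 17.8320*sin(104°) = 17.8320*0.970296 = 17.3023

-4.3140 + 17.3023i


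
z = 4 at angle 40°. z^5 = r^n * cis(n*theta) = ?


r^5 = 4^5 = 1024
n*theta = 5*40° = 200° = 200° (mod 360)
a = 1024*cos(200°) = -962.2452
b = 1024*sin(200°) = -350.2286

1024 cis(200°) = -962.2452 - 350.2286i


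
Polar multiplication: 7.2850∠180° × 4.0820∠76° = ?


r = 7.2850 * 4.0820 = 29.7374
theta = 180° + 76° = 256° = 256° (mod 360)

29.7374 cis(256°)


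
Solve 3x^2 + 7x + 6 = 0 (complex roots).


disc = 7^2 - 4*3*6 = 49 - 72 = -23
sqrt(|disc|) = sqrt(23) = 4.7958
Real part = -7/(2*3) = -1.1667
Imag part = 4.7958/(2*3) = 0.7993

-1.1667 ± 0.7993i


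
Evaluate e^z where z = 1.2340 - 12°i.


e^1.2340 = 3.43494
cos(-12°) = 0.97815
sin(-12°) = -0.20791
Real = 3.43494*0.97815 = 3.3599
Imag = 3.43494*(-0.20791) = -0.7142

3.3599 - 0.7142i


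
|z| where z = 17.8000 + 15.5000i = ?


|z| = sqrt(17.8^2 + 15.5^2) = sqrt(316.84 + 240.25) = sqrt(557.09) = 23.6028

|z| = 23.6028


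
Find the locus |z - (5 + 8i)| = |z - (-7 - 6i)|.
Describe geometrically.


Equal distances means the locus is the perpendicular bisector of z1 and z2.
Midpoint = ((5+(-7))/2, (8+(-6))/2) = (-1.0000, 1.0000)

Perpendicular bisector through (-1.0000, 1.0000)


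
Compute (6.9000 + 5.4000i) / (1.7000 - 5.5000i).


Conjugate of z2 = 1.7000 + 5.5000i
Numerator: (6.9000 + 5.4000i)(1.7000 + 5.5000i) = -17.9700 + 47.1300i
Denominator: 1.7^2 + (-5.5)^2 = 33.14
Result = (-17.9700 + 47.1300i)/33.14

-0.5422 + 1.4221i


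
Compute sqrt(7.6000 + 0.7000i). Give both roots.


|z| = sqrt(57.76+0.49) = 7.6322
sqrt((|z|+a)/2) = sqrt((7.6322+7.6)/2) = sqrt(7.6161) = 2.7597
sqrt((|z|-a)/2) = sqrt((7.6322-7.6)/2) = sqrt(0.0161) = 0.1268

±(2.7597 + 0.1268i) i.e. 2.7597 + 0.1268i and -2.7597 - 0.1268i


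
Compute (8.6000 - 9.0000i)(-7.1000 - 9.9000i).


Real = 8.6*(-7.1) - (-9)*(-9.9) = -61.06 - 89.1 = -150.16
Imag = 8.6*(-9.9) - (7.1)*(-9) = -85.14 + 63.9 = -21.24

-150.1600 - 21.2400i


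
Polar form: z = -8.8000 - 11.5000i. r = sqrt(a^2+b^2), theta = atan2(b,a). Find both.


r = sqrt(77.44+132.25) = sqrt(209.69) = 14.4807
theta = atan2(-11.5, -8.8) = -127.4238 degrees

r = 14.4807, theta = -127.4238 degrees


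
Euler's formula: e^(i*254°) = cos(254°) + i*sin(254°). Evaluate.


cos(254°) = -0.2756
sin(254°) = -0.9613

e^(i*254°) = -0.2756 - 0.9613i


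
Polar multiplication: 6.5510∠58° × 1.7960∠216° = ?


r = 6.5510 * 1.7960 = 11.7656
theta = 58° + 216° = 274° = 274° (mod 360)

11.7656 cis(274°)


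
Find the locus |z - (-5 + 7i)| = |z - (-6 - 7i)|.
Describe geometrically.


Equal distances means the locus is the perpendicular bisector of z1 and z2.
Midpoint = ((-5+(-6))/2, (7+(-7))/2) = (-5.5000, 0)

Perpendicular bisector through (-5.5000, 0)


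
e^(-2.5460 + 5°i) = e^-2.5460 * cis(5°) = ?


e^-2.5460 = 0.0784
cos(5°) = 0.9962
sin(5°) = 0.0872
Real = 0.0784*0.9962 = 0.0781
Imag = 0.0784*0.0872 = 0.0068

0.0781 + 0.0068i


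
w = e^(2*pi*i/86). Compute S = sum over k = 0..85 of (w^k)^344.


The roots are w_k = w^k with w = e^(2*pi*i/86), and (w^k)^344 = (w^344)^k.
So S = 1 + u + u^2 + ... + u^(85) with u = w^344.
344 = 4*86 + 0, so 344 is a multiple of 86 and u = (w^86)^4 = 1.
Every one of the 86 terms equals 1: S = 86

S = 86


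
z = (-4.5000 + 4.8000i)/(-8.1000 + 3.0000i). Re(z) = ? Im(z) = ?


Multiply by conjugate: (-4.5000 + 4.8000i)(-8.1000 - 3.0000i) / ((-8.1)^2 + 3^2)
Numerator real = -4.5*(-8.1) + 4.8*3 = 50.85
Numerator imag = 4.8*(-8.1) - (-4.5)*3 = -25.38
Denominator = 74.61
Re(z) = 50.85/74.61 = 0.6815
Im(z) = -25.38/74.61 = -0.3402

Re(z) = 0.6815, Im(z) = -0.3402
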